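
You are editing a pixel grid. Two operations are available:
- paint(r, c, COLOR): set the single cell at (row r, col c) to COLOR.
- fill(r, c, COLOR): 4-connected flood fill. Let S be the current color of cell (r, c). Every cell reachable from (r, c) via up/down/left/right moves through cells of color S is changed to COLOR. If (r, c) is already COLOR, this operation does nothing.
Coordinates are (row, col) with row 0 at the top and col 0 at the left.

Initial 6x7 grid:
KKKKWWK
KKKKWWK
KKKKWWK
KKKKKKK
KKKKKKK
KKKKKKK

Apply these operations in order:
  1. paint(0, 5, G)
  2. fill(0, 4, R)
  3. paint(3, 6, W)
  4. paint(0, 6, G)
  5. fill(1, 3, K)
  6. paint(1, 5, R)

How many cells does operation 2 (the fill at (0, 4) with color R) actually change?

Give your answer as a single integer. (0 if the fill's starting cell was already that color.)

After op 1 paint(0,5,G):
KKKKWGK
KKKKWWK
KKKKWWK
KKKKKKK
KKKKKKK
KKKKKKK
After op 2 fill(0,4,R) [5 cells changed]:
KKKKRGK
KKKKRRK
KKKKRRK
KKKKKKK
KKKKKKK
KKKKKKK

Answer: 5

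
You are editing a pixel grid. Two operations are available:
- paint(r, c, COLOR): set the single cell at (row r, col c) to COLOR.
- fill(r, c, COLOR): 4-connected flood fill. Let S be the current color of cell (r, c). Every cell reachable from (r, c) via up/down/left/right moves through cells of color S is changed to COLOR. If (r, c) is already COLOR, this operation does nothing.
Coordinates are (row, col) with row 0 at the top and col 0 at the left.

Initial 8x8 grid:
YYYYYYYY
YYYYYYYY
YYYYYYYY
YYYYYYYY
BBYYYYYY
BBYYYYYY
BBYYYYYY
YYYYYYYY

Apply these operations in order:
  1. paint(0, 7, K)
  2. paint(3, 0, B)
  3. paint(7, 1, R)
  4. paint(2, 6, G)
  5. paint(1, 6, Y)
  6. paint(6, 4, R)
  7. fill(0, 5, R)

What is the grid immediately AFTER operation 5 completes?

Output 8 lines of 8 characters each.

Answer: YYYYYYYK
YYYYYYYY
YYYYYYGY
BYYYYYYY
BBYYYYYY
BBYYYYYY
BBYYYYYY
YRYYYYYY

Derivation:
After op 1 paint(0,7,K):
YYYYYYYK
YYYYYYYY
YYYYYYYY
YYYYYYYY
BBYYYYYY
BBYYYYYY
BBYYYYYY
YYYYYYYY
After op 2 paint(3,0,B):
YYYYYYYK
YYYYYYYY
YYYYYYYY
BYYYYYYY
BBYYYYYY
BBYYYYYY
BBYYYYYY
YYYYYYYY
After op 3 paint(7,1,R):
YYYYYYYK
YYYYYYYY
YYYYYYYY
BYYYYYYY
BBYYYYYY
BBYYYYYY
BBYYYYYY
YRYYYYYY
After op 4 paint(2,6,G):
YYYYYYYK
YYYYYYYY
YYYYYYGY
BYYYYYYY
BBYYYYYY
BBYYYYYY
BBYYYYYY
YRYYYYYY
After op 5 paint(1,6,Y):
YYYYYYYK
YYYYYYYY
YYYYYYGY
BYYYYYYY
BBYYYYYY
BBYYYYYY
BBYYYYYY
YRYYYYYY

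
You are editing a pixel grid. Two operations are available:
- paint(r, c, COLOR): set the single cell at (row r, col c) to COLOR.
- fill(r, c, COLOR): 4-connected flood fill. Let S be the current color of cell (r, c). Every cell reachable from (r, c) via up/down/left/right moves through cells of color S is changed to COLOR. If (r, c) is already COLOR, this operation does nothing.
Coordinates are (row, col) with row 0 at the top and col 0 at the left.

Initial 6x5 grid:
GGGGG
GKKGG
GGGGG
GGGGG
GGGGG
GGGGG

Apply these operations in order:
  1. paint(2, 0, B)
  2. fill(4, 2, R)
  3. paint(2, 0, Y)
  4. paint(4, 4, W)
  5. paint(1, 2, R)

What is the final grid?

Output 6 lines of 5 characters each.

Answer: RRRRR
RKRRR
YRRRR
RRRRR
RRRRW
RRRRR

Derivation:
After op 1 paint(2,0,B):
GGGGG
GKKGG
BGGGG
GGGGG
GGGGG
GGGGG
After op 2 fill(4,2,R) [27 cells changed]:
RRRRR
RKKRR
BRRRR
RRRRR
RRRRR
RRRRR
After op 3 paint(2,0,Y):
RRRRR
RKKRR
YRRRR
RRRRR
RRRRR
RRRRR
After op 4 paint(4,4,W):
RRRRR
RKKRR
YRRRR
RRRRR
RRRRW
RRRRR
After op 5 paint(1,2,R):
RRRRR
RKRRR
YRRRR
RRRRR
RRRRW
RRRRR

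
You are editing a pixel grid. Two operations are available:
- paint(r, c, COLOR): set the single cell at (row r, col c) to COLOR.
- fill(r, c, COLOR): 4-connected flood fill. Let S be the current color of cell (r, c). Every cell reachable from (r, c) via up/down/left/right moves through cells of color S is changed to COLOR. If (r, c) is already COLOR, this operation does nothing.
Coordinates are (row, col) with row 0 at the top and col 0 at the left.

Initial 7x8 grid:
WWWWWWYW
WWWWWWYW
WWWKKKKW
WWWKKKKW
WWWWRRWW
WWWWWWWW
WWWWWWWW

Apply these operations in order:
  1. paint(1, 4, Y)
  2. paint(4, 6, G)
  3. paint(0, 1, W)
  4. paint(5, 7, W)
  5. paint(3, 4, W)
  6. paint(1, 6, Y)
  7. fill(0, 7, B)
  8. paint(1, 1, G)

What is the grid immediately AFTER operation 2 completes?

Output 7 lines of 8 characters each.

Answer: WWWWWWYW
WWWWYWYW
WWWKKKKW
WWWKKKKW
WWWWRRGW
WWWWWWWW
WWWWWWWW

Derivation:
After op 1 paint(1,4,Y):
WWWWWWYW
WWWWYWYW
WWWKKKKW
WWWKKKKW
WWWWRRWW
WWWWWWWW
WWWWWWWW
After op 2 paint(4,6,G):
WWWWWWYW
WWWWYWYW
WWWKKKKW
WWWKKKKW
WWWWRRGW
WWWWWWWW
WWWWWWWW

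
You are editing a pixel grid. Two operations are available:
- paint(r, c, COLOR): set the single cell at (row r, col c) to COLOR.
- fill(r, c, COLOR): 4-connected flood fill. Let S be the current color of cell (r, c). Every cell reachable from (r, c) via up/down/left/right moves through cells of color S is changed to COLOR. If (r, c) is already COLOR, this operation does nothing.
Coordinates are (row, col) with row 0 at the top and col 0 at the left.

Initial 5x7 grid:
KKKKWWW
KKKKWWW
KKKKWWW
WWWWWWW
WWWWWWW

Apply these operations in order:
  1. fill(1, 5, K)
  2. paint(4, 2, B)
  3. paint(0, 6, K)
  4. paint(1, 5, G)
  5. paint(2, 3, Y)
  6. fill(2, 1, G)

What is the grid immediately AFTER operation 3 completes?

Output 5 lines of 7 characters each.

Answer: KKKKKKK
KKKKKKK
KKKKKKK
KKKKKKK
KKBKKKK

Derivation:
After op 1 fill(1,5,K) [23 cells changed]:
KKKKKKK
KKKKKKK
KKKKKKK
KKKKKKK
KKKKKKK
After op 2 paint(4,2,B):
KKKKKKK
KKKKKKK
KKKKKKK
KKKKKKK
KKBKKKK
After op 3 paint(0,6,K):
KKKKKKK
KKKKKKK
KKKKKKK
KKKKKKK
KKBKKKK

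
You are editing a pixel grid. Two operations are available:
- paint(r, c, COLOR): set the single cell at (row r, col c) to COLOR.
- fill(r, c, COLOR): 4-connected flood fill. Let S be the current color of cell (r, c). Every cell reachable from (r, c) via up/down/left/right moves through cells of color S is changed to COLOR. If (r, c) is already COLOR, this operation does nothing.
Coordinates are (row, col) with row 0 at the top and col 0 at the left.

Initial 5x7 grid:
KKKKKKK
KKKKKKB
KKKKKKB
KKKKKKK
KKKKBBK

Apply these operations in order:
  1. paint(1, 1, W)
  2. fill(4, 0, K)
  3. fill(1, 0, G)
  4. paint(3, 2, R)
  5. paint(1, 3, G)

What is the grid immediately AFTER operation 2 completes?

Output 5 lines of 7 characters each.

After op 1 paint(1,1,W):
KKKKKKK
KWKKKKB
KKKKKKB
KKKKKKK
KKKKBBK
After op 2 fill(4,0,K) [0 cells changed]:
KKKKKKK
KWKKKKB
KKKKKKB
KKKKKKK
KKKKBBK

Answer: KKKKKKK
KWKKKKB
KKKKKKB
KKKKKKK
KKKKBBK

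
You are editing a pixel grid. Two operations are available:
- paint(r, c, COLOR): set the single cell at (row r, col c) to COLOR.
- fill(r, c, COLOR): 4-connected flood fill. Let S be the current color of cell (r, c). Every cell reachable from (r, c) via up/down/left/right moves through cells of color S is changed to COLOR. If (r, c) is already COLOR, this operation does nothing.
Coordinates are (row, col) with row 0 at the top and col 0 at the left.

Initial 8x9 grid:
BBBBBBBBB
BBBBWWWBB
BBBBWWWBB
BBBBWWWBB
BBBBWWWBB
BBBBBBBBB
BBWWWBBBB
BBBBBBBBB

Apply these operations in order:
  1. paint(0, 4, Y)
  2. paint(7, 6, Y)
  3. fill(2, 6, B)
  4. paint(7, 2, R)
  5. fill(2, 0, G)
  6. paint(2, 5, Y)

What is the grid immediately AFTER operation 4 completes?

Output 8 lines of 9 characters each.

Answer: BBBBYBBBB
BBBBBBBBB
BBBBBBBBB
BBBBBBBBB
BBBBBBBBB
BBBBBBBBB
BBWWWBBBB
BBRBBBYBB

Derivation:
After op 1 paint(0,4,Y):
BBBBYBBBB
BBBBWWWBB
BBBBWWWBB
BBBBWWWBB
BBBBWWWBB
BBBBBBBBB
BBWWWBBBB
BBBBBBBBB
After op 2 paint(7,6,Y):
BBBBYBBBB
BBBBWWWBB
BBBBWWWBB
BBBBWWWBB
BBBBWWWBB
BBBBBBBBB
BBWWWBBBB
BBBBBBYBB
After op 3 fill(2,6,B) [12 cells changed]:
BBBBYBBBB
BBBBBBBBB
BBBBBBBBB
BBBBBBBBB
BBBBBBBBB
BBBBBBBBB
BBWWWBBBB
BBBBBBYBB
After op 4 paint(7,2,R):
BBBBYBBBB
BBBBBBBBB
BBBBBBBBB
BBBBBBBBB
BBBBBBBBB
BBBBBBBBB
BBWWWBBBB
BBRBBBYBB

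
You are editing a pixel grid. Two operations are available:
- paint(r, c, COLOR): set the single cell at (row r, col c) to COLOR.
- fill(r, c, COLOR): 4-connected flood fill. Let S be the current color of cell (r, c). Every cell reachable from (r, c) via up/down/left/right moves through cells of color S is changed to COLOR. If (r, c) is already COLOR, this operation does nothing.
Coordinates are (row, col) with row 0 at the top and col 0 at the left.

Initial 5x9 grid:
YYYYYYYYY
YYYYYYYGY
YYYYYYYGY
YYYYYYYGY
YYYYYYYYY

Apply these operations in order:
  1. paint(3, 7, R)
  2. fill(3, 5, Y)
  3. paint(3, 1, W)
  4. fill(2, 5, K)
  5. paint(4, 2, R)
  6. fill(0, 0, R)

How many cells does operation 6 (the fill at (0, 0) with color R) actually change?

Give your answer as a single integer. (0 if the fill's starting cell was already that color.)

Answer: 40

Derivation:
After op 1 paint(3,7,R):
YYYYYYYYY
YYYYYYYGY
YYYYYYYGY
YYYYYYYRY
YYYYYYYYY
After op 2 fill(3,5,Y) [0 cells changed]:
YYYYYYYYY
YYYYYYYGY
YYYYYYYGY
YYYYYYYRY
YYYYYYYYY
After op 3 paint(3,1,W):
YYYYYYYYY
YYYYYYYGY
YYYYYYYGY
YWYYYYYRY
YYYYYYYYY
After op 4 fill(2,5,K) [41 cells changed]:
KKKKKKKKK
KKKKKKKGK
KKKKKKKGK
KWKKKKKRK
KKKKKKKKK
After op 5 paint(4,2,R):
KKKKKKKKK
KKKKKKKGK
KKKKKKKGK
KWKKKKKRK
KKRKKKKKK
After op 6 fill(0,0,R) [40 cells changed]:
RRRRRRRRR
RRRRRRRGR
RRRRRRRGR
RWRRRRRRR
RRRRRRRRR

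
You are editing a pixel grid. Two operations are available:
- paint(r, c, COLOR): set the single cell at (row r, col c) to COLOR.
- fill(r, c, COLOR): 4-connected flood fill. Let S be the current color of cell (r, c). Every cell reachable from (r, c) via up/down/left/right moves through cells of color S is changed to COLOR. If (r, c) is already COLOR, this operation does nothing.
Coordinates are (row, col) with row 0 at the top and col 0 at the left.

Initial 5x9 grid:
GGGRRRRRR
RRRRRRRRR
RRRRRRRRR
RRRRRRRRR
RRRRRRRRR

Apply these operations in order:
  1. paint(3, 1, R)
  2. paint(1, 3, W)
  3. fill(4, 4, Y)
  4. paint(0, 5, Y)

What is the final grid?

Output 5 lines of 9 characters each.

After op 1 paint(3,1,R):
GGGRRRRRR
RRRRRRRRR
RRRRRRRRR
RRRRRRRRR
RRRRRRRRR
After op 2 paint(1,3,W):
GGGRRRRRR
RRRWRRRRR
RRRRRRRRR
RRRRRRRRR
RRRRRRRRR
After op 3 fill(4,4,Y) [41 cells changed]:
GGGYYYYYY
YYYWYYYYY
YYYYYYYYY
YYYYYYYYY
YYYYYYYYY
After op 4 paint(0,5,Y):
GGGYYYYYY
YYYWYYYYY
YYYYYYYYY
YYYYYYYYY
YYYYYYYYY

Answer: GGGYYYYYY
YYYWYYYYY
YYYYYYYYY
YYYYYYYYY
YYYYYYYYY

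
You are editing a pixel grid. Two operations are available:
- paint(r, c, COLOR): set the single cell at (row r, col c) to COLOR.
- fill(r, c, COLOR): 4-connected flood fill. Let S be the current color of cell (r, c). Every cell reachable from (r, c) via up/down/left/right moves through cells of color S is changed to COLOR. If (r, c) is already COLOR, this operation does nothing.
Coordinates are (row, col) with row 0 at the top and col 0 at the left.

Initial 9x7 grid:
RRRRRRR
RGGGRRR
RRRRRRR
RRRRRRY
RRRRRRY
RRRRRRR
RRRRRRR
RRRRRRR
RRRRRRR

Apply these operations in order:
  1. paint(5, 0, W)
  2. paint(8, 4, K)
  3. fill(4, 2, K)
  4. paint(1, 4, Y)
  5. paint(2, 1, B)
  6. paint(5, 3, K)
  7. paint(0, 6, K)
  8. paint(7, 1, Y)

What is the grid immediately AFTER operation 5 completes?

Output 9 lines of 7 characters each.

After op 1 paint(5,0,W):
RRRRRRR
RGGGRRR
RRRRRRR
RRRRRRY
RRRRRRY
WRRRRRR
RRRRRRR
RRRRRRR
RRRRRRR
After op 2 paint(8,4,K):
RRRRRRR
RGGGRRR
RRRRRRR
RRRRRRY
RRRRRRY
WRRRRRR
RRRRRRR
RRRRRRR
RRRRKRR
After op 3 fill(4,2,K) [56 cells changed]:
KKKKKKK
KGGGKKK
KKKKKKK
KKKKKKY
KKKKKKY
WKKKKKK
KKKKKKK
KKKKKKK
KKKKKKK
After op 4 paint(1,4,Y):
KKKKKKK
KGGGYKK
KKKKKKK
KKKKKKY
KKKKKKY
WKKKKKK
KKKKKKK
KKKKKKK
KKKKKKK
After op 5 paint(2,1,B):
KKKKKKK
KGGGYKK
KBKKKKK
KKKKKKY
KKKKKKY
WKKKKKK
KKKKKKK
KKKKKKK
KKKKKKK

Answer: KKKKKKK
KGGGYKK
KBKKKKK
KKKKKKY
KKKKKKY
WKKKKKK
KKKKKKK
KKKKKKK
KKKKKKK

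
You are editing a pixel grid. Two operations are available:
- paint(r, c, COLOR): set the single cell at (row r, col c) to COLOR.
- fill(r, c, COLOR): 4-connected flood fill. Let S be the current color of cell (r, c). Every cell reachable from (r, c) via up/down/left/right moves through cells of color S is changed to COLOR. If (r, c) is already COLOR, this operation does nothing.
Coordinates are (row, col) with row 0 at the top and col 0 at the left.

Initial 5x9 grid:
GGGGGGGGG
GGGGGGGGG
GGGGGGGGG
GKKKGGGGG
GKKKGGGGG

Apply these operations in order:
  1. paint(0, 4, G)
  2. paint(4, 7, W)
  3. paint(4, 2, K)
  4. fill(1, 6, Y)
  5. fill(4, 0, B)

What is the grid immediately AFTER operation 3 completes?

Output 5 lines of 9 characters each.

Answer: GGGGGGGGG
GGGGGGGGG
GGGGGGGGG
GKKKGGGGG
GKKKGGGWG

Derivation:
After op 1 paint(0,4,G):
GGGGGGGGG
GGGGGGGGG
GGGGGGGGG
GKKKGGGGG
GKKKGGGGG
After op 2 paint(4,7,W):
GGGGGGGGG
GGGGGGGGG
GGGGGGGGG
GKKKGGGGG
GKKKGGGWG
After op 3 paint(4,2,K):
GGGGGGGGG
GGGGGGGGG
GGGGGGGGG
GKKKGGGGG
GKKKGGGWG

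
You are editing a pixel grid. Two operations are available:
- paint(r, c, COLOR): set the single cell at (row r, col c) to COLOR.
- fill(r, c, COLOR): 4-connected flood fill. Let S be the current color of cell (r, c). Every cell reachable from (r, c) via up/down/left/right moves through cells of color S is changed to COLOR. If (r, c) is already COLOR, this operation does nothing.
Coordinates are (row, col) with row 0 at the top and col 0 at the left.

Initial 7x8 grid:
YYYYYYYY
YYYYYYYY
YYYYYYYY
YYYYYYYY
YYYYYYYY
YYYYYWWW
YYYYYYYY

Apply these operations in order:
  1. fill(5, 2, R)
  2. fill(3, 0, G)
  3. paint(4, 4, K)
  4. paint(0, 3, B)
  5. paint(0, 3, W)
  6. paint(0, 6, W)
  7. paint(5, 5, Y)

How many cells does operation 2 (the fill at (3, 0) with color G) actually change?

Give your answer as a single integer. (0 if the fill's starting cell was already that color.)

Answer: 53

Derivation:
After op 1 fill(5,2,R) [53 cells changed]:
RRRRRRRR
RRRRRRRR
RRRRRRRR
RRRRRRRR
RRRRRRRR
RRRRRWWW
RRRRRRRR
After op 2 fill(3,0,G) [53 cells changed]:
GGGGGGGG
GGGGGGGG
GGGGGGGG
GGGGGGGG
GGGGGGGG
GGGGGWWW
GGGGGGGG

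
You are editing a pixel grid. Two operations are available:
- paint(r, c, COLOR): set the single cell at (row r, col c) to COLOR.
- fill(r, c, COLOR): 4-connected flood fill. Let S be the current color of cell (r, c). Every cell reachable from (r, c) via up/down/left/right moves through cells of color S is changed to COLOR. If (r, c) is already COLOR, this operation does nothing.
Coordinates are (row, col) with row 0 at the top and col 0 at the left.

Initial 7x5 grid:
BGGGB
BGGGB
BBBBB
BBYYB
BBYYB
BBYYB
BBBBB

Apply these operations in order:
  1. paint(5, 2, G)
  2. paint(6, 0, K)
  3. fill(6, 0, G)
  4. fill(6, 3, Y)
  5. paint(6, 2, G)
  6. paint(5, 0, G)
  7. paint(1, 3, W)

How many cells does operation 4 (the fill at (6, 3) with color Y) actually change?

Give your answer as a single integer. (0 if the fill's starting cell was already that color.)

Answer: 22

Derivation:
After op 1 paint(5,2,G):
BGGGB
BGGGB
BBBBB
BBYYB
BBYYB
BBGYB
BBBBB
After op 2 paint(6,0,K):
BGGGB
BGGGB
BBBBB
BBYYB
BBYYB
BBGYB
KBBBB
After op 3 fill(6,0,G) [1 cells changed]:
BGGGB
BGGGB
BBBBB
BBYYB
BBYYB
BBGYB
GBBBB
After op 4 fill(6,3,Y) [22 cells changed]:
YGGGY
YGGGY
YYYYY
YYYYY
YYYYY
YYGYY
GYYYY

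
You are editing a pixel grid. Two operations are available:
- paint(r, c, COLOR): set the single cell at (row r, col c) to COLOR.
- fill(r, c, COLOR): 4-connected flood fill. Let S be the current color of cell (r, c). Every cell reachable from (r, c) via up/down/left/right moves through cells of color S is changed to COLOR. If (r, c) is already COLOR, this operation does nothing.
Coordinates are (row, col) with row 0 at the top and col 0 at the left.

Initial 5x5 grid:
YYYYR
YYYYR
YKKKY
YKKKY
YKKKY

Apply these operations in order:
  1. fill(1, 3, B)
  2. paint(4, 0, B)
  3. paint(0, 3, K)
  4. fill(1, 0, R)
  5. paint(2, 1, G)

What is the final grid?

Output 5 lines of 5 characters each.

Answer: RRRKR
RRRRR
RGKKY
RKKKY
RKKKY

Derivation:
After op 1 fill(1,3,B) [11 cells changed]:
BBBBR
BBBBR
BKKKY
BKKKY
BKKKY
After op 2 paint(4,0,B):
BBBBR
BBBBR
BKKKY
BKKKY
BKKKY
After op 3 paint(0,3,K):
BBBKR
BBBBR
BKKKY
BKKKY
BKKKY
After op 4 fill(1,0,R) [10 cells changed]:
RRRKR
RRRRR
RKKKY
RKKKY
RKKKY
After op 5 paint(2,1,G):
RRRKR
RRRRR
RGKKY
RKKKY
RKKKY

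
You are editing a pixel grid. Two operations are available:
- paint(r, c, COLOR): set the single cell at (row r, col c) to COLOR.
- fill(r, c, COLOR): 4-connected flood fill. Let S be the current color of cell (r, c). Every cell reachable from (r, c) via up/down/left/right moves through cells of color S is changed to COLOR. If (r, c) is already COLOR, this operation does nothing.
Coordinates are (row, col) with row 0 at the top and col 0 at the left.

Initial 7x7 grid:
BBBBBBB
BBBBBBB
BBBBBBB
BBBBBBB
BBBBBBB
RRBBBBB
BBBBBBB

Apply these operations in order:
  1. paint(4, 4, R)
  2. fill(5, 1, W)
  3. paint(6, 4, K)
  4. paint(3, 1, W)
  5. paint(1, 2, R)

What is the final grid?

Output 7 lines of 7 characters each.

After op 1 paint(4,4,R):
BBBBBBB
BBBBBBB
BBBBBBB
BBBBBBB
BBBBRBB
RRBBBBB
BBBBBBB
After op 2 fill(5,1,W) [2 cells changed]:
BBBBBBB
BBBBBBB
BBBBBBB
BBBBBBB
BBBBRBB
WWBBBBB
BBBBBBB
After op 3 paint(6,4,K):
BBBBBBB
BBBBBBB
BBBBBBB
BBBBBBB
BBBBRBB
WWBBBBB
BBBBKBB
After op 4 paint(3,1,W):
BBBBBBB
BBBBBBB
BBBBBBB
BWBBBBB
BBBBRBB
WWBBBBB
BBBBKBB
After op 5 paint(1,2,R):
BBBBBBB
BBRBBBB
BBBBBBB
BWBBBBB
BBBBRBB
WWBBBBB
BBBBKBB

Answer: BBBBBBB
BBRBBBB
BBBBBBB
BWBBBBB
BBBBRBB
WWBBBBB
BBBBKBB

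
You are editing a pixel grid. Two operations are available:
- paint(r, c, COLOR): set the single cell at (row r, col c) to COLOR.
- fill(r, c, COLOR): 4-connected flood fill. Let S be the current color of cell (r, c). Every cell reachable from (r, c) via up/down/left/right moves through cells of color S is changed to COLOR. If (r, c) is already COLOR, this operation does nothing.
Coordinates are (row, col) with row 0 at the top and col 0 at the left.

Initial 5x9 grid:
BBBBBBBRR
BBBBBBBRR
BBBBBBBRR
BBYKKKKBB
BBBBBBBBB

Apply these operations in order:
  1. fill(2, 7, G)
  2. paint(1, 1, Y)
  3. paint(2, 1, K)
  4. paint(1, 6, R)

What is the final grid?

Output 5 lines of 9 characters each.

Answer: BBBBBBBGG
BYBBBBRGG
BKBBBBBGG
BBYKKKKBB
BBBBBBBBB

Derivation:
After op 1 fill(2,7,G) [6 cells changed]:
BBBBBBBGG
BBBBBBBGG
BBBBBBBGG
BBYKKKKBB
BBBBBBBBB
After op 2 paint(1,1,Y):
BBBBBBBGG
BYBBBBBGG
BBBBBBBGG
BBYKKKKBB
BBBBBBBBB
After op 3 paint(2,1,K):
BBBBBBBGG
BYBBBBBGG
BKBBBBBGG
BBYKKKKBB
BBBBBBBBB
After op 4 paint(1,6,R):
BBBBBBBGG
BYBBBBRGG
BKBBBBBGG
BBYKKKKBB
BBBBBBBBB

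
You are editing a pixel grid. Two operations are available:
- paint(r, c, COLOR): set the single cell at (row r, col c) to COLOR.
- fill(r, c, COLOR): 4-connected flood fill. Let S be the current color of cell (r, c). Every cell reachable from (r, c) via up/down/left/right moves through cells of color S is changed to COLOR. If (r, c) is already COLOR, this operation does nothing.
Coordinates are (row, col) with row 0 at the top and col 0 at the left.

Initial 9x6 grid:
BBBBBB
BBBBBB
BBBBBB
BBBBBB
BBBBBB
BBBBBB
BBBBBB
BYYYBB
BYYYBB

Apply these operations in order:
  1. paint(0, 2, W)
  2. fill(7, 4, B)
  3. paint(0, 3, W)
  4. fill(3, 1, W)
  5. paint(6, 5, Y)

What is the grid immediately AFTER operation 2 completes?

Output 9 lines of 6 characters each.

Answer: BBWBBB
BBBBBB
BBBBBB
BBBBBB
BBBBBB
BBBBBB
BBBBBB
BYYYBB
BYYYBB

Derivation:
After op 1 paint(0,2,W):
BBWBBB
BBBBBB
BBBBBB
BBBBBB
BBBBBB
BBBBBB
BBBBBB
BYYYBB
BYYYBB
After op 2 fill(7,4,B) [0 cells changed]:
BBWBBB
BBBBBB
BBBBBB
BBBBBB
BBBBBB
BBBBBB
BBBBBB
BYYYBB
BYYYBB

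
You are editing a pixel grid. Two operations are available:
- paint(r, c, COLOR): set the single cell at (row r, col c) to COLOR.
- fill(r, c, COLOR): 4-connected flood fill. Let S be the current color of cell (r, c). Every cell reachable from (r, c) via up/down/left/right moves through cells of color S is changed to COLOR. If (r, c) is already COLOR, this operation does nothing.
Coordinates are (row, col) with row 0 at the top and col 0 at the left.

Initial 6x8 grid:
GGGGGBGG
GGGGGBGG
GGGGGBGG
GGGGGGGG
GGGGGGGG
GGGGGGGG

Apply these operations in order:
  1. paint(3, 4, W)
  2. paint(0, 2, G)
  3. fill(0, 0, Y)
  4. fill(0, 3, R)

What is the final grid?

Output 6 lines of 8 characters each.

Answer: RRRRRBRR
RRRRRBRR
RRRRRBRR
RRRRWRRR
RRRRRRRR
RRRRRRRR

Derivation:
After op 1 paint(3,4,W):
GGGGGBGG
GGGGGBGG
GGGGGBGG
GGGGWGGG
GGGGGGGG
GGGGGGGG
After op 2 paint(0,2,G):
GGGGGBGG
GGGGGBGG
GGGGGBGG
GGGGWGGG
GGGGGGGG
GGGGGGGG
After op 3 fill(0,0,Y) [44 cells changed]:
YYYYYBYY
YYYYYBYY
YYYYYBYY
YYYYWYYY
YYYYYYYY
YYYYYYYY
After op 4 fill(0,3,R) [44 cells changed]:
RRRRRBRR
RRRRRBRR
RRRRRBRR
RRRRWRRR
RRRRRRRR
RRRRRRRR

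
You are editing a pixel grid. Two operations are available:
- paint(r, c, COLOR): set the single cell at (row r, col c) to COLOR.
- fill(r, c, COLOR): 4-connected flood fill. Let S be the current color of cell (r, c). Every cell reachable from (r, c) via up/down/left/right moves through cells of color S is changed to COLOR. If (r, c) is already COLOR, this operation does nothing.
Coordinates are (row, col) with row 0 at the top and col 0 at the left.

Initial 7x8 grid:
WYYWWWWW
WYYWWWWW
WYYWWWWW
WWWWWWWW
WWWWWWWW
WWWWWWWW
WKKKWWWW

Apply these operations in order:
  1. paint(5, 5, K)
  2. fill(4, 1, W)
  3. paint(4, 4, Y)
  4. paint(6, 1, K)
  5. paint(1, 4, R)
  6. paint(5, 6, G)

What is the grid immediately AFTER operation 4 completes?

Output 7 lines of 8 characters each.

After op 1 paint(5,5,K):
WYYWWWWW
WYYWWWWW
WYYWWWWW
WWWWWWWW
WWWWWWWW
WWWWWKWW
WKKKWWWW
After op 2 fill(4,1,W) [0 cells changed]:
WYYWWWWW
WYYWWWWW
WYYWWWWW
WWWWWWWW
WWWWWWWW
WWWWWKWW
WKKKWWWW
After op 3 paint(4,4,Y):
WYYWWWWW
WYYWWWWW
WYYWWWWW
WWWWWWWW
WWWWYWWW
WWWWWKWW
WKKKWWWW
After op 4 paint(6,1,K):
WYYWWWWW
WYYWWWWW
WYYWWWWW
WWWWWWWW
WWWWYWWW
WWWWWKWW
WKKKWWWW

Answer: WYYWWWWW
WYYWWWWW
WYYWWWWW
WWWWWWWW
WWWWYWWW
WWWWWKWW
WKKKWWWW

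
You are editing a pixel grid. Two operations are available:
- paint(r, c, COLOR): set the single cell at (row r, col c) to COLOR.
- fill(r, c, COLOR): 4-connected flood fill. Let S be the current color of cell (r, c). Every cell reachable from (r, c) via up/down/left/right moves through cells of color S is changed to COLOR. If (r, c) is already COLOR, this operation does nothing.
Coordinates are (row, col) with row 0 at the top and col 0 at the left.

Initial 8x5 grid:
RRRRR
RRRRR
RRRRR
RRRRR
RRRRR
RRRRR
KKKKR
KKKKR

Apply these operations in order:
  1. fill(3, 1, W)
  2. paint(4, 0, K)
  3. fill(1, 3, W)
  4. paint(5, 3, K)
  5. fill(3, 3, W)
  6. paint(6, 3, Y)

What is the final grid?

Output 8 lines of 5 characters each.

After op 1 fill(3,1,W) [32 cells changed]:
WWWWW
WWWWW
WWWWW
WWWWW
WWWWW
WWWWW
KKKKW
KKKKW
After op 2 paint(4,0,K):
WWWWW
WWWWW
WWWWW
WWWWW
KWWWW
WWWWW
KKKKW
KKKKW
After op 3 fill(1,3,W) [0 cells changed]:
WWWWW
WWWWW
WWWWW
WWWWW
KWWWW
WWWWW
KKKKW
KKKKW
After op 4 paint(5,3,K):
WWWWW
WWWWW
WWWWW
WWWWW
KWWWW
WWWKW
KKKKW
KKKKW
After op 5 fill(3,3,W) [0 cells changed]:
WWWWW
WWWWW
WWWWW
WWWWW
KWWWW
WWWKW
KKKKW
KKKKW
After op 6 paint(6,3,Y):
WWWWW
WWWWW
WWWWW
WWWWW
KWWWW
WWWKW
KKKYW
KKKKW

Answer: WWWWW
WWWWW
WWWWW
WWWWW
KWWWW
WWWKW
KKKYW
KKKKW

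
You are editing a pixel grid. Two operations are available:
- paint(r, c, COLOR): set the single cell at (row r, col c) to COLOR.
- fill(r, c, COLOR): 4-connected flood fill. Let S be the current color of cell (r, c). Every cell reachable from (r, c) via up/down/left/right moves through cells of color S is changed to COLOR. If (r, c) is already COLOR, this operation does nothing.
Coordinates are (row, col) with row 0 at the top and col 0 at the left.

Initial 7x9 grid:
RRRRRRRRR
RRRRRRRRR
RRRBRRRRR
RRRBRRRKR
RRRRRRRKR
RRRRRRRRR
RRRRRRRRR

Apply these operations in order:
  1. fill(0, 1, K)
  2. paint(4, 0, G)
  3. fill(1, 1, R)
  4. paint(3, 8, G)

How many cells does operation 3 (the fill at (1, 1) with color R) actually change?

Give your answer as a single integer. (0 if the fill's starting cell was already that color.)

Answer: 60

Derivation:
After op 1 fill(0,1,K) [59 cells changed]:
KKKKKKKKK
KKKKKKKKK
KKKBKKKKK
KKKBKKKKK
KKKKKKKKK
KKKKKKKKK
KKKKKKKKK
After op 2 paint(4,0,G):
KKKKKKKKK
KKKKKKKKK
KKKBKKKKK
KKKBKKKKK
GKKKKKKKK
KKKKKKKKK
KKKKKKKKK
After op 3 fill(1,1,R) [60 cells changed]:
RRRRRRRRR
RRRRRRRRR
RRRBRRRRR
RRRBRRRRR
GRRRRRRRR
RRRRRRRRR
RRRRRRRRR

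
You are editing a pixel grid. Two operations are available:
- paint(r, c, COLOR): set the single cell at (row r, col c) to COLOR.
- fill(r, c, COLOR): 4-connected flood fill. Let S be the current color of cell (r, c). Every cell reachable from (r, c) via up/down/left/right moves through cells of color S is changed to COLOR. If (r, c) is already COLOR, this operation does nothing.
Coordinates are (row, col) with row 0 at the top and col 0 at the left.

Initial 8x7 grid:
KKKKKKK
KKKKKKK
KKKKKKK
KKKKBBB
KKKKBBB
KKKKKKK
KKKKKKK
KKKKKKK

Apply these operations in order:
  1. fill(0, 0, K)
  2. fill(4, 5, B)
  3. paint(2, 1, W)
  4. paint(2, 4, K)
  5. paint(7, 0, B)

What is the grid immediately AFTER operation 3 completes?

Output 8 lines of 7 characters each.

After op 1 fill(0,0,K) [0 cells changed]:
KKKKKKK
KKKKKKK
KKKKKKK
KKKKBBB
KKKKBBB
KKKKKKK
KKKKKKK
KKKKKKK
After op 2 fill(4,5,B) [0 cells changed]:
KKKKKKK
KKKKKKK
KKKKKKK
KKKKBBB
KKKKBBB
KKKKKKK
KKKKKKK
KKKKKKK
After op 3 paint(2,1,W):
KKKKKKK
KKKKKKK
KWKKKKK
KKKKBBB
KKKKBBB
KKKKKKK
KKKKKKK
KKKKKKK

Answer: KKKKKKK
KKKKKKK
KWKKKKK
KKKKBBB
KKKKBBB
KKKKKKK
KKKKKKK
KKKKKKK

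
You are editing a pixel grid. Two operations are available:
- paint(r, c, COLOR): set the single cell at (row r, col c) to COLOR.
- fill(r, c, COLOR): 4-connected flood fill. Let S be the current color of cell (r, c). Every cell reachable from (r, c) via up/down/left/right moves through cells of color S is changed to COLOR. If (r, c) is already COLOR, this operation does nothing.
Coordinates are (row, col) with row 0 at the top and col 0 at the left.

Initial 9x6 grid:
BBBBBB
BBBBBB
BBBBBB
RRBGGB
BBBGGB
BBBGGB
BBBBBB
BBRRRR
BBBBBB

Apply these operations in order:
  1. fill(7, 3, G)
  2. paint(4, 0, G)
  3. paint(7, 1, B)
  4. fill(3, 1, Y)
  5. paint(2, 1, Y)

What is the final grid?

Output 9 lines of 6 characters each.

Answer: BBBBBB
BBBBBB
BYBBBB
YYBGGB
GBBGGB
BBBGGB
BBBBBB
BBGGGG
BBBBBB

Derivation:
After op 1 fill(7,3,G) [4 cells changed]:
BBBBBB
BBBBBB
BBBBBB
RRBGGB
BBBGGB
BBBGGB
BBBBBB
BBGGGG
BBBBBB
After op 2 paint(4,0,G):
BBBBBB
BBBBBB
BBBBBB
RRBGGB
GBBGGB
BBBGGB
BBBBBB
BBGGGG
BBBBBB
After op 3 paint(7,1,B):
BBBBBB
BBBBBB
BBBBBB
RRBGGB
GBBGGB
BBBGGB
BBBBBB
BBGGGG
BBBBBB
After op 4 fill(3,1,Y) [2 cells changed]:
BBBBBB
BBBBBB
BBBBBB
YYBGGB
GBBGGB
BBBGGB
BBBBBB
BBGGGG
BBBBBB
After op 5 paint(2,1,Y):
BBBBBB
BBBBBB
BYBBBB
YYBGGB
GBBGGB
BBBGGB
BBBBBB
BBGGGG
BBBBBB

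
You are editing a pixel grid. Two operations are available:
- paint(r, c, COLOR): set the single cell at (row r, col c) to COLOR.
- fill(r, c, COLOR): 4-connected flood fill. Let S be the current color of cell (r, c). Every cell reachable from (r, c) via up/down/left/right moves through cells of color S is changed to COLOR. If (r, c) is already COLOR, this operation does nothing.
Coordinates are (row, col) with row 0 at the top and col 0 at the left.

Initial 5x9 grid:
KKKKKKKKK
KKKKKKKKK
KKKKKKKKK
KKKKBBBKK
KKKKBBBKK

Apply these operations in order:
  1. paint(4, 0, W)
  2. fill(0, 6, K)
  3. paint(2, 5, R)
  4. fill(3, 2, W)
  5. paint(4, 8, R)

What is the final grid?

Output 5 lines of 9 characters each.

After op 1 paint(4,0,W):
KKKKKKKKK
KKKKKKKKK
KKKKKKKKK
KKKKBBBKK
WKKKBBBKK
After op 2 fill(0,6,K) [0 cells changed]:
KKKKKKKKK
KKKKKKKKK
KKKKKKKKK
KKKKBBBKK
WKKKBBBKK
After op 3 paint(2,5,R):
KKKKKKKKK
KKKKKKKKK
KKKKKRKKK
KKKKBBBKK
WKKKBBBKK
After op 4 fill(3,2,W) [37 cells changed]:
WWWWWWWWW
WWWWWWWWW
WWWWWRWWW
WWWWBBBWW
WWWWBBBWW
After op 5 paint(4,8,R):
WWWWWWWWW
WWWWWWWWW
WWWWWRWWW
WWWWBBBWW
WWWWBBBWR

Answer: WWWWWWWWW
WWWWWWWWW
WWWWWRWWW
WWWWBBBWW
WWWWBBBWR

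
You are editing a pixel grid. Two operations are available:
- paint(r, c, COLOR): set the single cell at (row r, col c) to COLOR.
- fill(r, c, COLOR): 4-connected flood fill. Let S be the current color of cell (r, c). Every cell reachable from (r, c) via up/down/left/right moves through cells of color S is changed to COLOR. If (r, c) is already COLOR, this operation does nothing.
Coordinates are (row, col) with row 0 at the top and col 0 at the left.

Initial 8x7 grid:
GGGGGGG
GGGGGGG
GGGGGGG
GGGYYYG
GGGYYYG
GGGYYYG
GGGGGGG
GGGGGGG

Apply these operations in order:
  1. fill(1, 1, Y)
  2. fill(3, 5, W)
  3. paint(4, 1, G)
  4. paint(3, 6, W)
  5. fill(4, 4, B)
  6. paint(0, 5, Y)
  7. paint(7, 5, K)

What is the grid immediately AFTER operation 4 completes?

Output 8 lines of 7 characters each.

Answer: WWWWWWW
WWWWWWW
WWWWWWW
WWWWWWW
WGWWWWW
WWWWWWW
WWWWWWW
WWWWWWW

Derivation:
After op 1 fill(1,1,Y) [47 cells changed]:
YYYYYYY
YYYYYYY
YYYYYYY
YYYYYYY
YYYYYYY
YYYYYYY
YYYYYYY
YYYYYYY
After op 2 fill(3,5,W) [56 cells changed]:
WWWWWWW
WWWWWWW
WWWWWWW
WWWWWWW
WWWWWWW
WWWWWWW
WWWWWWW
WWWWWWW
After op 3 paint(4,1,G):
WWWWWWW
WWWWWWW
WWWWWWW
WWWWWWW
WGWWWWW
WWWWWWW
WWWWWWW
WWWWWWW
After op 4 paint(3,6,W):
WWWWWWW
WWWWWWW
WWWWWWW
WWWWWWW
WGWWWWW
WWWWWWW
WWWWWWW
WWWWWWW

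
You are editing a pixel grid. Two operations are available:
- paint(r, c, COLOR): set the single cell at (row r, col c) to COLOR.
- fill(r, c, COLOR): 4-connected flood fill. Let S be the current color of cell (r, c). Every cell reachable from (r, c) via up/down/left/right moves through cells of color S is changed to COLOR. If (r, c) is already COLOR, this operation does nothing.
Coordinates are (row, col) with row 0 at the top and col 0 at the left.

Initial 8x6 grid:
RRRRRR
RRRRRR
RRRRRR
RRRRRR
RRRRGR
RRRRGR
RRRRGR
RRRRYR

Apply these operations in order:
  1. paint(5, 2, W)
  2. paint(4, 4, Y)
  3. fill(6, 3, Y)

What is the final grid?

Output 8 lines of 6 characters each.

After op 1 paint(5,2,W):
RRRRRR
RRRRRR
RRRRRR
RRRRRR
RRRRGR
RRWRGR
RRRRGR
RRRRYR
After op 2 paint(4,4,Y):
RRRRRR
RRRRRR
RRRRRR
RRRRRR
RRRRYR
RRWRGR
RRRRGR
RRRRYR
After op 3 fill(6,3,Y) [43 cells changed]:
YYYYYY
YYYYYY
YYYYYY
YYYYYY
YYYYYY
YYWYGY
YYYYGY
YYYYYY

Answer: YYYYYY
YYYYYY
YYYYYY
YYYYYY
YYYYYY
YYWYGY
YYYYGY
YYYYYY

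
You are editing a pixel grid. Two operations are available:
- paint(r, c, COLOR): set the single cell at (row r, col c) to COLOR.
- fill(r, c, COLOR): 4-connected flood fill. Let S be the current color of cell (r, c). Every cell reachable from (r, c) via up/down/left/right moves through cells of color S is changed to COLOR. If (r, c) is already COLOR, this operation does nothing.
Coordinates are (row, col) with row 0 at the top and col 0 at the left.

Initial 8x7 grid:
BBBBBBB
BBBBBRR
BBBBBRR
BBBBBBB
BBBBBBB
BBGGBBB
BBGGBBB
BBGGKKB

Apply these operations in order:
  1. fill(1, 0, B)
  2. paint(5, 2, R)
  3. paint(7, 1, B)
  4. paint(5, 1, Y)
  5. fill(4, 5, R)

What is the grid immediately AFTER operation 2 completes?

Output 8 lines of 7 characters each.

Answer: BBBBBBB
BBBBBRR
BBBBBRR
BBBBBBB
BBBBBBB
BBRGBBB
BBGGBBB
BBGGKKB

Derivation:
After op 1 fill(1,0,B) [0 cells changed]:
BBBBBBB
BBBBBRR
BBBBBRR
BBBBBBB
BBBBBBB
BBGGBBB
BBGGBBB
BBGGKKB
After op 2 paint(5,2,R):
BBBBBBB
BBBBBRR
BBBBBRR
BBBBBBB
BBBBBBB
BBRGBBB
BBGGBBB
BBGGKKB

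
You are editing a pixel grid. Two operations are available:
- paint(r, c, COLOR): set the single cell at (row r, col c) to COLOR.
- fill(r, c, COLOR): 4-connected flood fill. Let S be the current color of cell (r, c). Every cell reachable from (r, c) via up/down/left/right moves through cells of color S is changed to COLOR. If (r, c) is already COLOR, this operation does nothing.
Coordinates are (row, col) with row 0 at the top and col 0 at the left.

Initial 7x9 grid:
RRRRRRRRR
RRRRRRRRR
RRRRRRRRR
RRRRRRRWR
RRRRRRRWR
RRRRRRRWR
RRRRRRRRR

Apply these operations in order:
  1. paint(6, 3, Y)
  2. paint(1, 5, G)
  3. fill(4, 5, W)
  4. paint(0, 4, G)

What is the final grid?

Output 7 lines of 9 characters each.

After op 1 paint(6,3,Y):
RRRRRRRRR
RRRRRRRRR
RRRRRRRRR
RRRRRRRWR
RRRRRRRWR
RRRRRRRWR
RRRYRRRRR
After op 2 paint(1,5,G):
RRRRRRRRR
RRRRRGRRR
RRRRRRRRR
RRRRRRRWR
RRRRRRRWR
RRRRRRRWR
RRRYRRRRR
After op 3 fill(4,5,W) [58 cells changed]:
WWWWWWWWW
WWWWWGWWW
WWWWWWWWW
WWWWWWWWW
WWWWWWWWW
WWWWWWWWW
WWWYWWWWW
After op 4 paint(0,4,G):
WWWWGWWWW
WWWWWGWWW
WWWWWWWWW
WWWWWWWWW
WWWWWWWWW
WWWWWWWWW
WWWYWWWWW

Answer: WWWWGWWWW
WWWWWGWWW
WWWWWWWWW
WWWWWWWWW
WWWWWWWWW
WWWWWWWWW
WWWYWWWWW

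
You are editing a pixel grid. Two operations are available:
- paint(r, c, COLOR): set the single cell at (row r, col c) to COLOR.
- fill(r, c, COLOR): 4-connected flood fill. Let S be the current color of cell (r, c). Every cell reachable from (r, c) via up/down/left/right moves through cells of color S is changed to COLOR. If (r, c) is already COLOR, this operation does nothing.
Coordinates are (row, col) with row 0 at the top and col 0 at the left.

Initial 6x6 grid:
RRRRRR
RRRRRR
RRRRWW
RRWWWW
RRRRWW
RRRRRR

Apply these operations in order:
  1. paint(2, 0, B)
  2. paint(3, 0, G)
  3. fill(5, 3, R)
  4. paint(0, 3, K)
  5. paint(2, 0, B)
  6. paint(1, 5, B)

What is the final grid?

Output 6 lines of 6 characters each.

Answer: RRRKRR
RRRRRB
BRRRWW
GRWWWW
RRRRWW
RRRRRR

Derivation:
After op 1 paint(2,0,B):
RRRRRR
RRRRRR
BRRRWW
RRWWWW
RRRRWW
RRRRRR
After op 2 paint(3,0,G):
RRRRRR
RRRRRR
BRRRWW
GRWWWW
RRRRWW
RRRRRR
After op 3 fill(5,3,R) [0 cells changed]:
RRRRRR
RRRRRR
BRRRWW
GRWWWW
RRRRWW
RRRRRR
After op 4 paint(0,3,K):
RRRKRR
RRRRRR
BRRRWW
GRWWWW
RRRRWW
RRRRRR
After op 5 paint(2,0,B):
RRRKRR
RRRRRR
BRRRWW
GRWWWW
RRRRWW
RRRRRR
After op 6 paint(1,5,B):
RRRKRR
RRRRRB
BRRRWW
GRWWWW
RRRRWW
RRRRRR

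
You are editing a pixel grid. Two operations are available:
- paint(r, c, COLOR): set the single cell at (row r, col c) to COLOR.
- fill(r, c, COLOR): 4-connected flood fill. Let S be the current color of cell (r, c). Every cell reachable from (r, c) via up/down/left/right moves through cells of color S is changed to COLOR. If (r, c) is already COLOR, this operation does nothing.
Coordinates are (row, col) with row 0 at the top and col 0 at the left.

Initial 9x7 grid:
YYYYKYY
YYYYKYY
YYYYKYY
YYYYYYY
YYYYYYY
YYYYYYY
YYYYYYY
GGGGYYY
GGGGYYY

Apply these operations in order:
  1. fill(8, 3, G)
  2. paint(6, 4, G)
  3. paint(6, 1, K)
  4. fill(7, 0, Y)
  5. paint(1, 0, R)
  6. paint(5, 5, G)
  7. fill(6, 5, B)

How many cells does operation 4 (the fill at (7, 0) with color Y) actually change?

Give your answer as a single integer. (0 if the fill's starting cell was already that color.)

After op 1 fill(8,3,G) [0 cells changed]:
YYYYKYY
YYYYKYY
YYYYKYY
YYYYYYY
YYYYYYY
YYYYYYY
YYYYYYY
GGGGYYY
GGGGYYY
After op 2 paint(6,4,G):
YYYYKYY
YYYYKYY
YYYYKYY
YYYYYYY
YYYYYYY
YYYYYYY
YYYYGYY
GGGGYYY
GGGGYYY
After op 3 paint(6,1,K):
YYYYKYY
YYYYKYY
YYYYKYY
YYYYYYY
YYYYYYY
YYYYYYY
YKYYGYY
GGGGYYY
GGGGYYY
After op 4 fill(7,0,Y) [8 cells changed]:
YYYYKYY
YYYYKYY
YYYYKYY
YYYYYYY
YYYYYYY
YYYYYYY
YKYYGYY
YYYYYYY
YYYYYYY

Answer: 8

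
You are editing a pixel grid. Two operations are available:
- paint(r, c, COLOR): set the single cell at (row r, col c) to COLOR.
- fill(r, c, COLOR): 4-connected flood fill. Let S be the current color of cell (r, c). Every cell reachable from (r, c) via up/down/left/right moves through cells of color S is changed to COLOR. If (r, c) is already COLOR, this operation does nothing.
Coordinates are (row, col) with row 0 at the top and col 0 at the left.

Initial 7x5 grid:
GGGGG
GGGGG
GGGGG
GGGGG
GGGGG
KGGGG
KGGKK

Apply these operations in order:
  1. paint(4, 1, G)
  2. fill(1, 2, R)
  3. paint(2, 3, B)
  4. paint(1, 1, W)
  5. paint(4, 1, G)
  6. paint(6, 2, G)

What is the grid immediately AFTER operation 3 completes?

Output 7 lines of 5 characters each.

After op 1 paint(4,1,G):
GGGGG
GGGGG
GGGGG
GGGGG
GGGGG
KGGGG
KGGKK
After op 2 fill(1,2,R) [31 cells changed]:
RRRRR
RRRRR
RRRRR
RRRRR
RRRRR
KRRRR
KRRKK
After op 3 paint(2,3,B):
RRRRR
RRRRR
RRRBR
RRRRR
RRRRR
KRRRR
KRRKK

Answer: RRRRR
RRRRR
RRRBR
RRRRR
RRRRR
KRRRR
KRRKK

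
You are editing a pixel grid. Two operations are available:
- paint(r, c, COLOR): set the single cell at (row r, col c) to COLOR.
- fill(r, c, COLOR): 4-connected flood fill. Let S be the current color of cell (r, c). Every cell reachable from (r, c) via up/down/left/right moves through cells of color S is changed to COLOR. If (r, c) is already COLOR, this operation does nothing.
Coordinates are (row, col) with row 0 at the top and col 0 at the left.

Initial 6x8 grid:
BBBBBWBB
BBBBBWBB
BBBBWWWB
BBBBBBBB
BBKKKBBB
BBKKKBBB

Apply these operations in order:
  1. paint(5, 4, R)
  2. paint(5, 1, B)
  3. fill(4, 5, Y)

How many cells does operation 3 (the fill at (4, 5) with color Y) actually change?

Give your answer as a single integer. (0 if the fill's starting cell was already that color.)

Answer: 37

Derivation:
After op 1 paint(5,4,R):
BBBBBWBB
BBBBBWBB
BBBBWWWB
BBBBBBBB
BBKKKBBB
BBKKRBBB
After op 2 paint(5,1,B):
BBBBBWBB
BBBBBWBB
BBBBWWWB
BBBBBBBB
BBKKKBBB
BBKKRBBB
After op 3 fill(4,5,Y) [37 cells changed]:
YYYYYWYY
YYYYYWYY
YYYYWWWY
YYYYYYYY
YYKKKYYY
YYKKRYYY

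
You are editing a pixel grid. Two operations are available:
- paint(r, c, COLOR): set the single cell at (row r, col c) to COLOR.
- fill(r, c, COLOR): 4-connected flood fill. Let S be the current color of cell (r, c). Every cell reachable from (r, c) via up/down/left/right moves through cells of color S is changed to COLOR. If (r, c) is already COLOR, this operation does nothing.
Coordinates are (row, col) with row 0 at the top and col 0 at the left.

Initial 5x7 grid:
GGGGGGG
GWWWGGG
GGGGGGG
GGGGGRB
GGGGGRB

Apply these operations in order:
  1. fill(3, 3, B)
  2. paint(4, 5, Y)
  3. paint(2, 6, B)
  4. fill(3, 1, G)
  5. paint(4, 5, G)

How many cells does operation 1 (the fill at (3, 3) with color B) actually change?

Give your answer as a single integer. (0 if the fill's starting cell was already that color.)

After op 1 fill(3,3,B) [28 cells changed]:
BBBBBBB
BWWWBBB
BBBBBBB
BBBBBRB
BBBBBRB

Answer: 28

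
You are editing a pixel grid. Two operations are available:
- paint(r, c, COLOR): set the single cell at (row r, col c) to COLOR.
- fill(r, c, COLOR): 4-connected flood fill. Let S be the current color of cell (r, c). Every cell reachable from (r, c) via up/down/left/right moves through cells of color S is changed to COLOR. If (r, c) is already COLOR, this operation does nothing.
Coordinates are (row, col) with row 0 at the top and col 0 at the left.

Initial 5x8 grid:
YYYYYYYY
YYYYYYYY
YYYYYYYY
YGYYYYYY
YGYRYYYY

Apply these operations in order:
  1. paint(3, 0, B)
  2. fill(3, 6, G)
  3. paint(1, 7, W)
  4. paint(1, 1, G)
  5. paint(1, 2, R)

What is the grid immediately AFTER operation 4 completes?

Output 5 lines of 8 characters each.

Answer: GGGGGGGG
GGGGGGGW
GGGGGGGG
BGGGGGGG
YGGRGGGG

Derivation:
After op 1 paint(3,0,B):
YYYYYYYY
YYYYYYYY
YYYYYYYY
BGYYYYYY
YGYRYYYY
After op 2 fill(3,6,G) [35 cells changed]:
GGGGGGGG
GGGGGGGG
GGGGGGGG
BGGGGGGG
YGGRGGGG
After op 3 paint(1,7,W):
GGGGGGGG
GGGGGGGW
GGGGGGGG
BGGGGGGG
YGGRGGGG
After op 4 paint(1,1,G):
GGGGGGGG
GGGGGGGW
GGGGGGGG
BGGGGGGG
YGGRGGGG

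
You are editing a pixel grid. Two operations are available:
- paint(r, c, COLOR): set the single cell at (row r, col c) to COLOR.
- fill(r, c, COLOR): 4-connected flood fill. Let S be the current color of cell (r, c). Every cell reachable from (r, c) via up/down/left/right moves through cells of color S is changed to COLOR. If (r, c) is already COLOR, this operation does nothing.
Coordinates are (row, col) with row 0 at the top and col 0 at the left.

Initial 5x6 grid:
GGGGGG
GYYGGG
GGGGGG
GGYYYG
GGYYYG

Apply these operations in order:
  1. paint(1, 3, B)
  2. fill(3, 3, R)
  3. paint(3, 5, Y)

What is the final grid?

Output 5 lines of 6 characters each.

Answer: GGGGGG
GYYBGG
GGGGGG
GGRRRY
GGRRRG

Derivation:
After op 1 paint(1,3,B):
GGGGGG
GYYBGG
GGGGGG
GGYYYG
GGYYYG
After op 2 fill(3,3,R) [6 cells changed]:
GGGGGG
GYYBGG
GGGGGG
GGRRRG
GGRRRG
After op 3 paint(3,5,Y):
GGGGGG
GYYBGG
GGGGGG
GGRRRY
GGRRRG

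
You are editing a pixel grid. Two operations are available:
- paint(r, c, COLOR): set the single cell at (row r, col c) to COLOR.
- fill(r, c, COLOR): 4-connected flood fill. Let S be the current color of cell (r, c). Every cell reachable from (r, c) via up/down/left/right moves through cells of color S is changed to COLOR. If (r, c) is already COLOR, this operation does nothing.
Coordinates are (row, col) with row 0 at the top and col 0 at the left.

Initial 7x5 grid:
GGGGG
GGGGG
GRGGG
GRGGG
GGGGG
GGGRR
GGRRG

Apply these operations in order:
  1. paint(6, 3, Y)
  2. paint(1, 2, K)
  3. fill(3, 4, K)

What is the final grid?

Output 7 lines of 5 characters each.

Answer: KKKKK
KKKKK
KRKKK
KRKKK
KKKKK
KKKRR
KKRYG

Derivation:
After op 1 paint(6,3,Y):
GGGGG
GGGGG
GRGGG
GRGGG
GGGGG
GGGRR
GGRYG
After op 2 paint(1,2,K):
GGGGG
GGKGG
GRGGG
GRGGG
GGGGG
GGGRR
GGRYG
After op 3 fill(3,4,K) [27 cells changed]:
KKKKK
KKKKK
KRKKK
KRKKK
KKKKK
KKKRR
KKRYG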